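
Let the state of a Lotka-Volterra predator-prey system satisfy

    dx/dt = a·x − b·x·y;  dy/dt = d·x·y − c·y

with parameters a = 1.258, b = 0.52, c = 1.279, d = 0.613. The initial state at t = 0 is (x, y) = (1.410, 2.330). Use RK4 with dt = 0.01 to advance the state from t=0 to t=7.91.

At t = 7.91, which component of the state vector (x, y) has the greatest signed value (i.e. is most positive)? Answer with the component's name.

t=0.000: state=(1.410, 2.330)
step 1 (dt=0.01): k1=(0.065, -0.966), k2=(0.069, -0.964), k3=(0.069, -0.964), k4=(0.073, -0.961); state += dt/6·(k1+2k2+2k3+k4)
t=0.010: state=(1.411, 2.320)
t=0.020: state=(1.411, 2.311)
t=0.030: state=(1.412, 2.301)
continuing one RK4 step at a time; state shown every 50 steps (Δt=0.5):
t=0.500: state=(1.527, 1.920)
t=1.000: state=(1.801, 1.680)
t=1.500: state=(2.206, 1.634)
t=2.000: state=(2.656, 1.817)
t=2.500: state=(2.944, 2.279)
t=3.000: state=(2.805, 2.939)
t=3.500: state=(2.286, 3.400)
t=4.000: state=(1.768, 3.324)
t=4.500: state=(1.476, 2.865)
t=5.000: state=(1.409, 2.340)
t=5.500: state=(1.523, 1.927)
t=6.000: state=(1.794, 1.684)
t=6.500: state=(2.196, 1.633)
t=7.000: state=(2.648, 1.811)
t=7.500: state=(2.941, 2.267)
t=7.910: state=(2.872, 2.806)
compare at T: x=2.872, y=2.806

largest component: x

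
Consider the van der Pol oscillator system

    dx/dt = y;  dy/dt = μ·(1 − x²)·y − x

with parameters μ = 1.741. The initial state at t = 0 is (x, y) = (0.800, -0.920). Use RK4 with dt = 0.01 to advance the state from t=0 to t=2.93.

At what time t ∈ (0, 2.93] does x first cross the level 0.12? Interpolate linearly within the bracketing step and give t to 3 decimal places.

t = 0.488

t=0.000: state=(0.800, -0.920)
step 1 (dt=0.01): k1=(-0.920, -1.377), k2=(-0.927, -1.388), k3=(-0.927, -1.388), k4=(-0.934, -1.400); state += dt/6·(k1+2k2+2k3+k4)
t=0.010: state=(0.791, -0.934)
t=0.020: state=(0.781, -0.948)
t=0.030: state=(0.772, -0.962)
continuing one RK4 step at a time; state shown every 10 steps (Δt=0.1):
t=0.100: state=(0.701, -1.071)
t=0.200: state=(0.585, -1.253)
t=0.300: state=(0.449, -1.478)
t=0.400: state=(0.287, -1.758)
t=0.480: state=(0.136, -2.025)
next step: t=0.490: state=(0.116, -2.062) — x has crossed 0.12
linear interpolation between t=0.480 (0.13628) and t=0.490 (0.11584) → t≈0.488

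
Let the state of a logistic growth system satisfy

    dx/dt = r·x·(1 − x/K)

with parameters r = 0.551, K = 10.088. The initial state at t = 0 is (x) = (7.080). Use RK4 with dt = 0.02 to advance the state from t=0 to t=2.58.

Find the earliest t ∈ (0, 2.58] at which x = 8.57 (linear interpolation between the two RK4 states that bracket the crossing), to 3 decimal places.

t=0.000: state=(7.080)
step 1 (dt=0.02): k1=(1.163), k2=(1.161), k3=(1.161), k4=(1.158); state += dt/6·(k1+2k2+2k3+k4)
t=0.020: state=(7.103)
t=0.040: state=(7.126)
t=0.060: state=(7.149)
continuing one RK4 step at a time; state shown every 5 steps (Δt=0.1):
t=0.100: state=(7.195)
t=0.200: state=(7.307)
t=0.300: state=(7.417)
t=0.400: state=(7.524)
t=0.500: state=(7.628)
t=0.600: state=(7.729)
t=0.700: state=(7.827)
t=0.800: state=(7.922)
t=0.900: state=(8.014)
t=1.000: state=(8.104)
t=1.100: state=(8.190)
t=1.200: state=(8.273)
t=1.300: state=(8.354)
t=1.400: state=(8.432)
t=1.500: state=(8.507)
t=1.580: state=(8.564)
next step: t=1.600: state=(8.579) — x has crossed 8.57
linear interpolation between t=1.580 (8.56445) and t=1.600 (8.57865) → t≈1.588

t = 1.588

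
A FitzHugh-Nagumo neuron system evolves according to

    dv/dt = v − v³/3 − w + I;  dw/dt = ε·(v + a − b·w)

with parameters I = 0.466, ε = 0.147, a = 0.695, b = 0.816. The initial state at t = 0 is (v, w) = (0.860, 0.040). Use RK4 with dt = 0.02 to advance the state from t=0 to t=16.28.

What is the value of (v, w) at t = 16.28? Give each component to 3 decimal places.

t=0.000: state=(0.860, 0.040)
step 1 (dt=0.02): k1=(1.074, 0.224), k2=(1.074, 0.225), k3=(1.074, 0.225), k4=(1.075, 0.226); state += dt/6·(k1+2k2+2k3+k4)
t=0.020: state=(0.881, 0.045)
t=0.040: state=(0.903, 0.049)
t=0.060: state=(0.924, 0.054)
continuing one RK4 step at a time; state shown every 50 steps (Δt=1):
t=1.000: state=(1.639, 0.316)
t=2.000: state=(1.699, 0.612)
t=3.000: state=(1.582, 0.867)
t=4.000: state=(1.434, 1.074)
t=5.000: state=(1.266, 1.236)
t=6.000: state=(1.066, 1.354)
t=7.000: state=(0.795, 1.427)
t=8.000: state=(0.331, 1.443)
t=9.000: state=(-0.724, 1.358)
t=10.000: state=(-1.843, 1.106)
t=11.000: state=(-1.912, 0.812)
t=12.000: state=(-1.821, 0.558)
t=13.000: state=(-1.721, 0.346)
t=14.000: state=(-1.623, 0.172)
t=15.000: state=(-1.527, 0.031)
t=16.000: state=(-1.432, -0.081)
t=16.280: state=(-1.406, -0.108)

(v, w) = (-1.406, -0.108)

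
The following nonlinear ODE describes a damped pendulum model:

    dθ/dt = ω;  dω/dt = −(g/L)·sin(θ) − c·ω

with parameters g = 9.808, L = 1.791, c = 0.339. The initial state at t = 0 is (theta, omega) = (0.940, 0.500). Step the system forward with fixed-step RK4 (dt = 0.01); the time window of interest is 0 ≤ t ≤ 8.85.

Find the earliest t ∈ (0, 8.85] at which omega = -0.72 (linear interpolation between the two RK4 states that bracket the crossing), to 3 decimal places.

t = 0.276

t=0.000: state=(0.940, 0.500)
step 1 (dt=0.01): k1=(0.500, -4.592), k2=(0.477, -4.592), k3=(0.477, -4.592), k4=(0.454, -4.592); state += dt/6·(k1+2k2+2k3+k4)
t=0.010: state=(0.945, 0.454)
t=0.020: state=(0.949, 0.408)
t=0.030: state=(0.953, 0.362)
t=0.270: state=(0.911, -0.695)
next step: t=0.280: state=(0.904, -0.735) — omega has crossed -0.72
linear interpolation between t=0.270 (-0.69462) and t=0.280 (-0.73534) → t≈0.276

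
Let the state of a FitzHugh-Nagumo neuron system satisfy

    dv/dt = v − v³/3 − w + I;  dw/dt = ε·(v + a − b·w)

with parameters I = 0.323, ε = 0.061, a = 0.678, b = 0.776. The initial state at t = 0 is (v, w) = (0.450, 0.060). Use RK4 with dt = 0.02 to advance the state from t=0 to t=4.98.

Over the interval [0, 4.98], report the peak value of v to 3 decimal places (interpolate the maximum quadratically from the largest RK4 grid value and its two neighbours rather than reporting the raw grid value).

t=0.000: state=(0.450, 0.060)
step 1 (dt=0.02): k1=(0.683, 0.066), k2=(0.687, 0.066), k3=(0.687, 0.066), k4=(0.692, 0.067); state += dt/6·(k1+2k2+2k3+k4)
t=0.020: state=(0.464, 0.061)
t=0.040: state=(0.478, 0.063)
t=0.060: state=(0.492, 0.064)
continuing one RK4 step at a time; state shown every 10 steps (Δt=0.2):
t=0.200: state=(0.596, 0.074)
t=0.400: state=(0.758, 0.090)
t=0.600: state=(0.932, 0.107)
t=0.800: state=(1.106, 0.127)
t=1.000: state=(1.268, 0.148)
t=1.200: state=(1.408, 0.172)
t=1.400: state=(1.519, 0.196)
t=1.600: state=(1.600, 0.221)
t=1.800: state=(1.655, 0.247)
t=2.000: state=(1.690, 0.273)
t=2.200: state=(1.709, 0.300)
t=2.400: state=(1.718, 0.326)
t=2.600: state=(1.720, 0.352)
t=2.800: state=(1.717, 0.378)
t=3.000: state=(1.710, 0.403)
t=3.200: state=(1.702, 0.428)
t=3.400: state=(1.692, 0.453)
t=3.600: state=(1.681, 0.478)
t=3.800: state=(1.669, 0.502)
t=4.000: state=(1.657, 0.525)
t=4.200: state=(1.644, 0.549)
t=4.400: state=(1.632, 0.572)
t=4.600: state=(1.618, 0.594)
t=4.800: state=(1.605, 0.617)
t=4.980: state=(1.593, 0.636)
largest grid value and its neighbours: v(2.540)=1.71997, v(2.560)=1.71999, v(2.580)=1.71997
parabola through these three points peaks at t≈2.560 with v≈1.71999

max v = 1.720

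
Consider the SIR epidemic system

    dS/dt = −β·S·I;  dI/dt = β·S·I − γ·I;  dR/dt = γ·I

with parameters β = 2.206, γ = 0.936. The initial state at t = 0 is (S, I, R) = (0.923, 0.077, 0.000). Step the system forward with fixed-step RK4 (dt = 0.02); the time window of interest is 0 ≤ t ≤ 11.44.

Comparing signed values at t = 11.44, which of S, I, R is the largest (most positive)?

t=0.000: state=(0.923, 0.077, 0.000)
step 1 (dt=0.02): k1=(-0.157, 0.085, 0.072), k2=(-0.158, 0.085, 0.073), k3=(-0.158, 0.085, 0.073), k4=(-0.160, 0.086, 0.074); state += dt/6·(k1+2k2+2k3+k4)
t=0.020: state=(0.920, 0.079, 0.001)
t=0.040: state=(0.917, 0.080, 0.003)
t=0.060: state=(0.913, 0.082, 0.004)
continuing one RK4 step at a time; state shown every 25 steps (Δt=0.5):
t=0.500: state=(0.826, 0.127, 0.047)
t=1.000: state=(0.696, 0.184, 0.120)
t=1.500: state=(0.552, 0.230, 0.218)
t=2.000: state=(0.424, 0.246, 0.331)
t=2.500: state=(0.325, 0.232, 0.443)
t=3.000: state=(0.256, 0.200, 0.545)
t=3.500: state=(0.209, 0.161, 0.629)
t=4.000: state=(0.179, 0.125, 0.696)
t=4.500: state=(0.159, 0.094, 0.747)
t=5.000: state=(0.145, 0.070, 0.785)
t=5.500: state=(0.136, 0.051, 0.813)
t=6.000: state=(0.129, 0.037, 0.834)
t=6.500: state=(0.125, 0.027, 0.848)
t=7.000: state=(0.122, 0.019, 0.859)
t=7.500: state=(0.120, 0.014, 0.867)
t=8.000: state=(0.118, 0.010, 0.872)
t=8.500: state=(0.117, 0.007, 0.876)
t=9.000: state=(0.116, 0.005, 0.879)
t=9.500: state=(0.116, 0.004, 0.881)
t=10.000: state=(0.115, 0.003, 0.882)
t=10.500: state=(0.115, 0.002, 0.883)
t=11.000: state=(0.115, 0.001, 0.884)
t=11.440: state=(0.115, 0.001, 0.884)
compare at T: S=0.115, I=0.001, R=0.884

largest component: R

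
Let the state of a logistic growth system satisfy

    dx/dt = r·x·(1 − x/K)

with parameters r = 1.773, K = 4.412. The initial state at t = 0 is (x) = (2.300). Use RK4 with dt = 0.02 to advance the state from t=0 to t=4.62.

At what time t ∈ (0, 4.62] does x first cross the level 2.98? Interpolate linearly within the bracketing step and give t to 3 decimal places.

t=0.000: state=(2.300)
step 1 (dt=0.02): k1=(1.952), k2=(1.950), k3=(1.950), k4=(1.949); state += dt/6·(k1+2k2+2k3+k4)
t=0.020: state=(2.339)
t=0.040: state=(2.378)
t=0.060: state=(2.417)
continuing one RK4 step at a time; state shown every 10 steps (Δt=0.2):
t=0.200: state=(2.684)
t=0.360: state=(2.971)
next step: t=0.380: state=(3.005) — x has crossed 2.98
linear interpolation between t=0.360 (2.97099) and t=0.380 (3.00519) → t≈0.365

t = 0.365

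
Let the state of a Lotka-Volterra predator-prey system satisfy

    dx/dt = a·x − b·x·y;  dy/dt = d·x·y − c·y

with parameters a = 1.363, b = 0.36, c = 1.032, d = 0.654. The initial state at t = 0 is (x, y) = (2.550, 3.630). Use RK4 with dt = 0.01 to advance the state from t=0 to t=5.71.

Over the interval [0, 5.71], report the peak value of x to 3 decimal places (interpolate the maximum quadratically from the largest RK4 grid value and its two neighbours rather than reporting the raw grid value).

max x = 2.555

t=0.000: state=(2.550, 3.630)
step 1 (dt=0.01): k1=(0.143, 2.308), k2=(0.133, 2.317), k3=(0.133, 2.317), k4=(0.122, 2.325); state += dt/6·(k1+2k2+2k3+k4)
t=0.010: state=(2.551, 3.653)
t=0.020: state=(2.552, 3.677)
t=0.030: state=(2.553, 3.700)
continuing one RK4 step at a time; state shown every 20 steps (Δt=0.2):
t=0.200: state=(2.534, 4.122)
t=0.400: state=(2.428, 4.643)
t=0.600: state=(2.242, 5.130)
t=0.800: state=(2.006, 5.512)
t=1.000: state=(1.755, 5.734)
t=1.200: state=(1.522, 5.778)
t=1.400: state=(1.323, 5.659)
t=1.600: state=(1.165, 5.415)
t=1.800: state=(1.048, 5.089)
t=2.000: state=(0.967, 4.721)
t=2.200: state=(0.916, 4.343)
t=2.400: state=(0.892, 3.976)
t=2.600: state=(0.891, 3.634)
t=2.800: state=(0.911, 3.325)
t=3.000: state=(0.952, 3.055)
t=3.200: state=(1.012, 2.825)
t=3.400: state=(1.092, 2.636)
t=3.600: state=(1.193, 2.490)
t=3.800: state=(1.314, 2.386)
t=4.000: state=(1.457, 2.326)
t=4.200: state=(1.620, 2.314)
t=4.400: state=(1.799, 2.353)
t=4.600: state=(1.989, 2.453)
t=4.800: state=(2.177, 2.620)
t=5.000: state=(2.348, 2.866)
t=5.200: state=(2.480, 3.199)
t=5.400: state=(2.549, 3.619)
t=5.600: state=(2.536, 4.110)
t=5.710: state=(2.489, 4.396)
largest grid value and its neighbours: x(5.460)=2.55464, x(5.470)=2.55477, x(5.480)=2.55468
parabola through these three points peaks at t≈5.471 with x≈2.55477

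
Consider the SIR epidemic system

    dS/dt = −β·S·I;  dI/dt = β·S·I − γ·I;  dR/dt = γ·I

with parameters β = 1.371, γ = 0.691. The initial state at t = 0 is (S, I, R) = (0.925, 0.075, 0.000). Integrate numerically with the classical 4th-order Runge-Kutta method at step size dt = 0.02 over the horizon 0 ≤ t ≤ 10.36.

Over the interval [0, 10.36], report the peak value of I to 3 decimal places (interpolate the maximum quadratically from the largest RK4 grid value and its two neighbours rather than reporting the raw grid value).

t=0.000: state=(0.925, 0.075, 0.000)
step 1 (dt=0.02): k1=(-0.095, 0.043, 0.052), k2=(-0.096, 0.043, 0.052), k3=(-0.096, 0.043, 0.052), k4=(-0.096, 0.044, 0.052); state += dt/6·(k1+2k2+2k3+k4)
t=0.020: state=(0.923, 0.076, 0.001)
t=0.040: state=(0.921, 0.077, 0.002)
t=0.060: state=(0.919, 0.078, 0.003)
continuing one RK4 step at a time; state shown every 25 steps (Δt=0.5):
t=0.500: state=(0.872, 0.098, 0.030)
t=1.000: state=(0.808, 0.124, 0.068)
t=1.500: state=(0.736, 0.149, 0.115)
t=2.000: state=(0.659, 0.170, 0.171)
t=2.500: state=(0.584, 0.184, 0.232)
t=3.000: state=(0.513, 0.190, 0.297)
t=3.500: state=(0.451, 0.187, 0.362)
t=4.000: state=(0.398, 0.177, 0.425)
t=4.500: state=(0.354, 0.162, 0.484)
t=5.000: state=(0.319, 0.144, 0.537)
t=5.500: state=(0.291, 0.126, 0.584)
t=6.000: state=(0.268, 0.108, 0.624)
t=6.500: state=(0.251, 0.091, 0.658)
t=7.000: state=(0.237, 0.076, 0.687)
t=7.500: state=(0.226, 0.063, 0.711)
t=8.000: state=(0.217, 0.052, 0.731)
t=8.500: state=(0.210, 0.043, 0.747)
t=9.000: state=(0.204, 0.035, 0.761)
t=9.500: state=(0.200, 0.028, 0.772)
t=10.000: state=(0.197, 0.023, 0.780)
t=10.360: state=(0.195, 0.020, 0.786)
largest grid value and its neighbours: I(3.040)=0.18994, I(3.060)=0.18995, I(3.080)=0.18995
parabola through these three points peaks at t≈3.069 with I≈0.18996

max I = 0.190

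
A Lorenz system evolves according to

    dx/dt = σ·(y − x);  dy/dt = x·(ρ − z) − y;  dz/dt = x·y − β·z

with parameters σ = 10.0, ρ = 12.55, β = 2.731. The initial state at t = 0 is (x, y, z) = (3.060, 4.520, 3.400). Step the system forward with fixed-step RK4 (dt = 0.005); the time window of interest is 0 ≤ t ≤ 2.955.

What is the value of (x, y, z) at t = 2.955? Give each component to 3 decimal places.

(x, y, z) = (5.579, 6.455, 9.800)

t=0.000: state=(3.060, 4.520, 3.400)
step 1 (dt=0.005): k1=(14.600, 23.479, 4.546), k2=(14.822, 23.719, 4.862), k3=(14.822, 23.721, 4.864), k4=(15.045, 23.962, 5.186); state += dt/6·(k1+2k2+2k3+k4)
t=0.005: state=(3.134, 4.639, 3.424)
t=0.010: state=(3.210, 4.760, 3.452)
t=0.015: state=(3.289, 4.883, 3.483)
continuing one RK4 step at a time; state shown every 20 steps (Δt=0.1):
t=0.100: state=(4.972, 7.328, 4.690)
t=0.200: state=(7.587, 10.223, 8.562)
t=0.300: state=(9.417, 9.956, 14.528)
t=0.400: state=(8.263, 5.674, 17.337)
t=0.500: state=(5.296, 2.460, 15.476)
t=0.600: state=(3.116, 1.636, 12.459)
t=0.700: state=(2.221, 1.820, 9.859)
t=0.800: state=(2.166, 2.409, 7.895)
t=0.900: state=(2.659, 3.397, 6.614)
t=1.000: state=(3.659, 4.931, 6.183)
t=1.100: state=(5.203, 6.990, 7.043)
t=1.200: state=(7.055, 8.802, 9.720)
t=1.300: state=(8.231, 8.599, 13.480)
t=1.400: state=(7.604, 6.095, 15.487)
t=1.500: state=(5.735, 3.799, 14.606)
t=1.600: state=(4.130, 2.942, 12.497)
t=1.700: state=(3.382, 3.044, 10.453)
t=1.800: state=(3.379, 3.680, 8.927)
t=1.900: state=(3.940, 4.745, 8.133)
t=2.000: state=(4.955, 6.151, 8.321)
t=2.100: state=(6.224, 7.477, 9.726)
t=2.200: state=(7.223, 7.834, 12.036)
t=2.300: state=(7.261, 6.714, 13.882)
t=2.400: state=(6.295, 5.059, 14.053)
t=2.500: state=(5.091, 4.034, 12.904)
t=2.600: state=(4.310, 3.826, 11.389)
t=2.700: state=(4.114, 4.190, 10.115)
t=2.800: state=(4.423, 4.945, 9.390)
t=2.900: state=(5.109, 5.926, 9.419)
t=2.955: state=(5.579, 6.455, 9.800)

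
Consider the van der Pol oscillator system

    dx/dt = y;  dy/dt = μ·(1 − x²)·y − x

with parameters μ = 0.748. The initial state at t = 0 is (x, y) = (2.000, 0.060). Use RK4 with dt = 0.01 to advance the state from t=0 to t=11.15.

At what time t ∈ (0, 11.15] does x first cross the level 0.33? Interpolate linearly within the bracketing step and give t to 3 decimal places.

t = 1.859

t=0.000: state=(2.000, 0.060)
step 1 (dt=0.01): k1=(0.060, -2.135), k2=(0.049, -2.111), k3=(0.049, -2.111), k4=(0.039, -2.088); state += dt/6·(k1+2k2+2k3+k4)
t=0.010: state=(2.000, 0.039)
t=0.020: state=(2.001, 0.018)
t=0.030: state=(2.001, -0.002)
continuing one RK4 step at a time; state shown every 50 steps (Δt=0.5):
t=0.500: state=(1.840, -0.591)
t=1.000: state=(1.458, -0.928)
t=1.500: state=(0.897, -1.352)
t=1.850: state=(0.347, -1.817)
next step: t=1.860: state=(0.329, -1.832) — x has crossed 0.33
linear interpolation between t=1.850 (0.34681) and t=1.860 (0.32857) → t≈1.859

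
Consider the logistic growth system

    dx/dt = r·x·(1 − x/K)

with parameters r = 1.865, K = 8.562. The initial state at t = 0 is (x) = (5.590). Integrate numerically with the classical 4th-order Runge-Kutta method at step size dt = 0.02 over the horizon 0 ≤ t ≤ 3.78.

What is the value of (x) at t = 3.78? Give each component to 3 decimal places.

t=0.000: state=(5.590)
step 1 (dt=0.02): k1=(3.619), k2=(3.598), k3=(3.598), k4=(3.577); state += dt/6·(k1+2k2+2k3+k4)
t=0.020: state=(5.662)
t=0.040: state=(5.733)
t=0.060: state=(5.803)
continuing one RK4 step at a time; state shown every 10 steps (Δt=0.2):
t=0.200: state=(6.267)
t=0.400: state=(6.838)
t=0.600: state=(7.295)
t=0.800: state=(7.647)
t=1.000: state=(7.911)
t=1.200: state=(8.102)
t=1.400: state=(8.240)
t=1.600: state=(8.338)
t=1.800: state=(8.406)
t=2.000: state=(8.454)
t=2.200: state=(8.487)
t=2.400: state=(8.511)
t=2.600: state=(8.526)
t=2.800: state=(8.538)
t=3.000: state=(8.545)
t=3.200: state=(8.550)
t=3.400: state=(8.554)
t=3.600: state=(8.556)
t=3.780: state=(8.558)

(x) = (8.558)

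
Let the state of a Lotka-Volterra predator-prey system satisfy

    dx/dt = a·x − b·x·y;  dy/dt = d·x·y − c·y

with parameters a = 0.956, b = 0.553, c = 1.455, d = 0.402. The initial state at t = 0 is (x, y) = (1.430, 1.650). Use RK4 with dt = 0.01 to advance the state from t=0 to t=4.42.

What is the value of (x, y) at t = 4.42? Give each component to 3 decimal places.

t=0.000: state=(1.430, 1.650)
step 1 (dt=0.01): k1=(0.062, -1.452), k2=(0.068, -1.446), k3=(0.068, -1.446), k4=(0.074, -1.439); state += dt/6·(k1+2k2+2k3+k4)
t=0.010: state=(1.431, 1.636)
t=0.020: state=(1.431, 1.621)
t=0.030: state=(1.432, 1.607)
continuing one RK4 step at a time; state shown every 20 steps (Δt=0.2):
t=0.200: state=(1.464, 1.385)
t=0.400: state=(1.540, 1.168)
t=0.600: state=(1.655, 0.993)
t=0.800: state=(1.810, 0.853)
t=1.000: state=(2.007, 0.743)
t=1.200: state=(2.249, 0.659)
t=1.400: state=(2.541, 0.597)
t=1.600: state=(2.887, 0.555)
t=1.800: state=(3.292, 0.531)
t=2.000: state=(3.760, 0.527)
t=2.200: state=(4.291, 0.544)
t=2.400: state=(4.881, 0.588)
t=2.600: state=(5.515, 0.668)
t=2.800: state=(6.161, 0.798)
t=3.000: state=(6.758, 1.003)
t=3.200: state=(7.205, 1.317)
t=3.400: state=(7.364, 1.772)
t=3.600: state=(7.096, 2.377)
t=3.800: state=(6.361, 3.060)
t=4.000: state=(5.302, 3.661)
t=4.200: state=(4.189, 4.005)
t=4.400: state=(3.243, 4.030)
t=4.420: state=(3.161, 4.017)

(x, y) = (3.161, 4.017)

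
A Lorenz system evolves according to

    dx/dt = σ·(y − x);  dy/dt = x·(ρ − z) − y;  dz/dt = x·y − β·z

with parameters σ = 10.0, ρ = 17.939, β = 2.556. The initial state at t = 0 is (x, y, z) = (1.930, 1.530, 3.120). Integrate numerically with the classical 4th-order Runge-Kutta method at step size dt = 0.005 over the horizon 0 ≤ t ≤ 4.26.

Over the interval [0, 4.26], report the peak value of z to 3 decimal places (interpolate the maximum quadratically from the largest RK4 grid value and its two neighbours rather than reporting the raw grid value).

max z = 27.663

t=0.000: state=(1.930, 1.530, 3.120)
step 1 (dt=0.005): k1=(-4.000, 27.071, -5.022), k2=(-3.223, 26.879, -4.875), k3=(-3.247, 26.907, -4.874), k4=(-2.492, 26.742, -4.727); state += dt/6·(k1+2k2+2k3+k4)
t=0.005: state=(1.914, 1.664, 3.096)
t=0.010: state=(1.905, 1.798, 3.073)
t=0.015: state=(1.903, 1.930, 3.051)
continuing one RK4 step at a time; state shown every 40 steps (Δt=0.2):
t=0.200: state=(5.453, 9.321, 4.782)
t=0.400: state=(12.983, 11.635, 25.781)
t=0.600: state=(2.380, -1.442, 19.756)
t=0.800: state=(-0.861, -1.445, 11.820)
t=1.000: state=(-2.384, -3.643, 7.713)
t=1.200: state=(-7.186, -10.849, 10.155)
t=1.400: state=(-10.553, -7.620, 24.566)
t=1.600: state=(-2.964, -0.747, 17.759)
t=1.800: state=(-1.546, -1.803, 10.972)
t=2.000: state=(-3.434, -5.239, 7.876)
t=2.200: state=(-9.309, -12.669, 14.550)
t=2.400: state=(-8.155, -3.850, 23.652)
t=2.600: state=(-2.259, -1.198, 15.406)
t=2.800: state=(-2.226, -2.997, 9.858)
t=3.000: state=(-5.603, -8.404, 9.353)
t=3.200: state=(-10.782, -10.813, 21.524)
t=3.400: state=(-4.834, -1.725, 19.939)
t=3.600: state=(-2.189, -2.203, 12.704)
t=3.800: state=(-3.875, -5.606, 9.353)
t=4.000: state=(-9.107, -11.824, 15.414)
t=4.200: state=(-7.922, -4.362, 22.695)
t=4.260: state=(-5.815, -2.556, 20.746)
largest grid value and its neighbours: z(0.440)=27.64169, z(0.445)=27.66277, z(0.450)=27.64219
parabola through these three points peaks at t≈0.445 with z≈27.66277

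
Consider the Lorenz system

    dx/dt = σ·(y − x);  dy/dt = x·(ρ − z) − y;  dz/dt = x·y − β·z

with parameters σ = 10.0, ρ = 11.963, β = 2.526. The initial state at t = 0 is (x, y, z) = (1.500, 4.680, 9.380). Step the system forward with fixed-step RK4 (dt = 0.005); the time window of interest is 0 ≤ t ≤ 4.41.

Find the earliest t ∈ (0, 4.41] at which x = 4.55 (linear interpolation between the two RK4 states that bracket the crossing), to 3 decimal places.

t = 0.173

t=0.000: state=(1.500, 4.680, 9.380)
step 1 (dt=0.005): k1=(31.800, -0.806, -16.674), k2=(30.985, -0.532, -16.200), k3=(31.012, -0.540, -16.211), k4=(30.222, -0.268, -15.748); state += dt/6·(k1+2k2+2k3+k4)
t=0.005: state=(1.655, 4.677, 9.299)
t=0.010: state=(1.802, 4.677, 9.222)
t=0.015: state=(1.943, 4.680, 9.150)
t=0.170: state=(4.513, 5.697, 8.499)
next step: t=0.175: state=(4.572, 5.747, 8.522) — x has crossed 4.55
linear interpolation between t=0.170 (4.51281) and t=0.175 (4.57177) → t≈0.173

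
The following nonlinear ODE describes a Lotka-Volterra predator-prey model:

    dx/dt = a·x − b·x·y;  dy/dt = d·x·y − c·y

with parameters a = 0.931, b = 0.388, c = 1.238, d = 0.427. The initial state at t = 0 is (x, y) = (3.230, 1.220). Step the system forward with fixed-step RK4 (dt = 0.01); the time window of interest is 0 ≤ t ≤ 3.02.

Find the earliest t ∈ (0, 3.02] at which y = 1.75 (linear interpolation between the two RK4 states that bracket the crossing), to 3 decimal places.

t=0.000: state=(3.230, 1.220)
step 1 (dt=0.01): k1=(1.478, 0.172), k2=(1.480, 0.176), k3=(1.480, 0.176), k4=(1.483, 0.180); state += dt/6·(k1+2k2+2k3+k4)
t=0.010: state=(3.245, 1.222)
t=0.020: state=(3.260, 1.224)
t=0.030: state=(3.275, 1.226)
continuing one RK4 step at a time; state shown every 10 steps (Δt=0.1):
t=0.100: state=(3.380, 1.241)
t=0.200: state=(3.533, 1.271)
t=0.300: state=(3.689, 1.310)
t=0.400: state=(3.844, 1.360)
t=0.500: state=(3.998, 1.421)
t=0.600: state=(4.147, 1.494)
t=0.700: state=(4.289, 1.580)
t=0.800: state=(4.419, 1.681)
t=0.860: state=(4.490, 1.750)
next step: t=0.870: state=(4.501, 1.762) — y has crossed 1.75
linear interpolation between t=0.860 (1.74976) and t=0.870 (1.76172) → t≈0.860

t = 0.860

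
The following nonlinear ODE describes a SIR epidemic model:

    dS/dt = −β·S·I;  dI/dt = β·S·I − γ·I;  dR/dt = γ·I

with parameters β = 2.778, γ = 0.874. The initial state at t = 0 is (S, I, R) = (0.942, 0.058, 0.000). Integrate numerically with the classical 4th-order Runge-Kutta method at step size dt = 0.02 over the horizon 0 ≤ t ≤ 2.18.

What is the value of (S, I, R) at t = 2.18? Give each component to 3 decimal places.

t=0.000: state=(0.942, 0.058, 0.000)
step 1 (dt=0.02): k1=(-0.152, 0.101, 0.051), k2=(-0.154, 0.103, 0.052), k3=(-0.154, 0.103, 0.052), k4=(-0.157, 0.104, 0.052); state += dt/6·(k1+2k2+2k3+k4)
t=0.020: state=(0.939, 0.060, 0.001)
t=0.040: state=(0.936, 0.062, 0.002)
t=0.060: state=(0.932, 0.064, 0.003)
continuing one RK4 step at a time; state shown every 5 steps (Δt=0.1):
t=0.100: state=(0.926, 0.069, 0.006)
t=0.200: state=(0.906, 0.081, 0.012)
t=0.300: state=(0.884, 0.096, 0.020)
t=0.400: state=(0.859, 0.112, 0.029)
t=0.500: state=(0.831, 0.129, 0.039)
t=0.600: state=(0.800, 0.149, 0.052)
t=0.700: state=(0.765, 0.169, 0.065)
t=0.800: state=(0.728, 0.191, 0.081)
t=0.900: state=(0.688, 0.213, 0.099)
t=1.000: state=(0.646, 0.235, 0.118)
t=1.100: state=(0.604, 0.256, 0.140)
t=1.200: state=(0.561, 0.276, 0.163)
t=1.300: state=(0.518, 0.294, 0.188)
t=1.400: state=(0.476, 0.309, 0.214)
t=1.500: state=(0.436, 0.322, 0.242)
t=1.600: state=(0.399, 0.331, 0.271)
t=1.700: state=(0.363, 0.337, 0.300)
t=1.800: state=(0.331, 0.340, 0.329)
t=1.900: state=(0.301, 0.340, 0.359)
t=2.000: state=(0.274, 0.337, 0.389)
t=2.100: state=(0.249, 0.333, 0.418)
t=2.180: state=(0.232, 0.327, 0.441)

(S, I, R) = (0.232, 0.327, 0.441)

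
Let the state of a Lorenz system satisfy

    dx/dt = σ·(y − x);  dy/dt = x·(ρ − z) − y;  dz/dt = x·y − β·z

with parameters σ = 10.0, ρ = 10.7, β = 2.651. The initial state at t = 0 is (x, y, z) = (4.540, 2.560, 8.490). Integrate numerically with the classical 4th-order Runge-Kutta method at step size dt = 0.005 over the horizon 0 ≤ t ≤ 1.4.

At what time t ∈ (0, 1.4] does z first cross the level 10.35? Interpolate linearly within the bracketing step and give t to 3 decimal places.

t=0.000: state=(4.540, 2.560, 8.490)
step 1 (dt=0.005): k1=(-19.800, 7.473, -10.885), k2=(-19.118, 7.468, -10.855), k3=(-19.135, 7.471, -10.851), k4=(-18.470, 7.466, -10.820); state += dt/6·(k1+2k2+2k3+k4)
t=0.005: state=(4.444, 2.597, 8.436)
t=0.010: state=(4.355, 2.635, 8.382)
t=0.015: state=(4.272, 2.672, 8.328)
continuing one RK4 step at a time; state shown every 10 steps (Δt=0.05):
t=0.050: state=(3.841, 2.934, 7.968)
t=0.100: state=(3.566, 3.322, 7.517)
t=0.150: state=(3.558, 3.742, 7.170)
t=0.200: state=(3.728, 4.206, 6.957)
t=0.250: state=(4.023, 4.715, 6.903)
t=0.300: state=(4.410, 5.255, 7.031)
t=0.350: state=(4.858, 5.794, 7.360)
t=0.400: state=(5.332, 6.278, 7.892)
t=0.450: state=(5.786, 6.639, 8.601)
t=0.500: state=(6.165, 6.807, 9.425)
t=0.550: state=(6.410, 6.735, 10.259)
t=0.555: state=(6.426, 6.715, 10.339)
next step: t=0.560: state=(6.439, 6.691, 10.417) — z has crossed 10.35
linear interpolation between t=0.555 (10.33853) and t=0.560 (10.41657) → t≈0.556

t = 0.556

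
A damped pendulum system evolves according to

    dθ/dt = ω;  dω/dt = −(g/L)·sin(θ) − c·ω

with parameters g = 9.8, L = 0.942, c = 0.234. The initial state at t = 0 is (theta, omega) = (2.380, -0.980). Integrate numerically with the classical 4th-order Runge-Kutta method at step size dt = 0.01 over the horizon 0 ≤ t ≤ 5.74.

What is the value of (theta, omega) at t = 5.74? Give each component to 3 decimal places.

t=0.000: state=(2.380, -0.980)
step 1 (dt=0.01): k1=(-0.980, -6.950), k2=(-1.015, -6.978), k3=(-1.015, -6.980), k4=(-1.050, -7.010); state += dt/6·(k1+2k2+2k3+k4)
t=0.010: state=(2.370, -1.050)
t=0.020: state=(2.359, -1.120)
t=0.030: state=(2.347, -1.191)
continuing one RK4 step at a time; state shown every 20 steps (Δt=0.2):
t=0.200: state=(2.035, -2.532)
t=0.400: state=(1.345, -4.387)
t=0.600: state=(0.318, -5.645)
t=0.800: state=(-0.774, -4.918)
t=1.000: state=(-1.559, -2.843)
t=1.200: state=(-1.912, -0.732)
t=1.400: state=(-1.863, 1.211)
t=1.600: state=(-1.426, 3.161)
t=1.800: state=(-0.622, 4.730)
t=2.000: state=(0.361, 4.761)
t=2.200: state=(1.168, 3.131)
t=2.400: state=(1.582, 0.995)
t=2.600: state=(1.571, -1.081)
t=2.800: state=(1.157, -3.019)
t=3.000: state=(0.406, -4.305)
t=3.200: state=(-0.458, -4.041)
t=3.400: state=(-1.117, -2.400)
t=3.600: state=(-1.392, -0.343)
t=3.800: state=(-1.258, 1.658)
t=4.000: state=(-0.751, 3.306)
t=4.200: state=(-0.006, 3.902)
t=4.400: state=(0.707, 3.007)
t=4.600: state=(1.138, 1.225)
t=4.800: state=(1.187, -0.722)
t=5.000: state=(0.863, -2.447)
t=5.200: state=(0.258, -3.423)
t=5.400: state=(-0.417, -3.092)
t=5.600: state=(-0.905, -1.674)
t=5.740: state=(-1.053, -0.420)

(theta, omega) = (-1.053, -0.420)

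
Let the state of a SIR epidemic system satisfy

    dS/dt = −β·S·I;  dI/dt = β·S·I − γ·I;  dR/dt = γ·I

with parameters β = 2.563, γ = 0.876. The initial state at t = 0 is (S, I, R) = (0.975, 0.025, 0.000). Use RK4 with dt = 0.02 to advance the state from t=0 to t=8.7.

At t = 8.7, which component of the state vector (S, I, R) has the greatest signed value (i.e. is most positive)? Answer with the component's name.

largest component: R

t=0.000: state=(0.975, 0.025, 0.000)
step 1 (dt=0.02): k1=(-0.062, 0.041, 0.022), k2=(-0.063, 0.041, 0.022), k3=(-0.063, 0.041, 0.022), k4=(-0.064, 0.042, 0.023); state += dt/6·(k1+2k2+2k3+k4)
t=0.020: state=(0.974, 0.026, 0.000)
t=0.040: state=(0.972, 0.027, 0.001)
t=0.060: state=(0.971, 0.028, 0.001)
continuing one RK4 step at a time; state shown every 25 steps (Δt=0.5):
t=0.500: state=(0.928, 0.055, 0.017)
t=1.000: state=(0.838, 0.110, 0.052)
t=1.500: state=(0.692, 0.191, 0.117)
t=2.000: state=(0.515, 0.267, 0.218)
t=2.500: state=(0.356, 0.300, 0.345)
t=3.000: state=(0.244, 0.283, 0.474)
t=3.500: state=(0.175, 0.238, 0.588)
t=4.000: state=(0.133, 0.186, 0.681)
t=4.500: state=(0.108, 0.140, 0.752)
t=5.000: state=(0.093, 0.103, 0.805)
t=5.500: state=(0.083, 0.074, 0.843)
t=6.000: state=(0.076, 0.053, 0.871)
t=6.500: state=(0.072, 0.038, 0.890)
t=7.000: state=(0.069, 0.027, 0.904)
t=7.500: state=(0.067, 0.019, 0.914)
t=8.000: state=(0.066, 0.013, 0.921)
t=8.500: state=(0.065, 0.009, 0.926)
t=8.700: state=(0.065, 0.008, 0.927)
compare at T: S=0.065, I=0.008, R=0.927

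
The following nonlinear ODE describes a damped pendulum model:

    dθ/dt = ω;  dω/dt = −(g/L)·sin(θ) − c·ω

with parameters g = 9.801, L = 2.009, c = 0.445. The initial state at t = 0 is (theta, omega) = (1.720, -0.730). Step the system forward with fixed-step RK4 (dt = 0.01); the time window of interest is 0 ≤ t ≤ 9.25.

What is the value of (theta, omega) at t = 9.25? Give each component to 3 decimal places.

(theta, omega) = (0.150, -0.335)

t=0.000: state=(1.720, -0.730)
step 1 (dt=0.01): k1=(-0.730, -4.499), k2=(-0.752, -4.492), k3=(-0.752, -4.492), k4=(-0.775, -4.485); state += dt/6·(k1+2k2+2k3+k4)
t=0.010: state=(1.712, -0.775)
t=0.020: state=(1.705, -0.820)
t=0.030: state=(1.696, -0.864)
continuing one RK4 step at a time; state shown every 50 steps (Δt=0.5):
t=0.500: state=(0.837, -2.643)
t=1.000: state=(-0.539, -2.334)
t=1.500: state=(-1.167, -0.108)
t=2.000: state=(-0.714, 1.748)
t=2.500: state=(0.277, 1.821)
t=3.000: state=(0.811, 0.196)
t=3.500: state=(0.505, -1.269)
t=4.000: state=(-0.211, -1.303)
t=4.500: state=(-0.582, -0.088)
t=5.000: state=(-0.329, 0.966)
t=5.500: state=(0.189, 0.896)
t=6.000: state=(0.420, -0.027)
t=6.500: state=(0.200, -0.741)
t=7.000: state=(-0.171, -0.595)
t=7.500: state=(-0.301, 0.102)
t=8.000: state=(-0.111, 0.562)
t=8.500: state=(0.150, 0.380)
t=9.000: state=(0.211, -0.138)
t=9.250: state=(0.150, -0.335)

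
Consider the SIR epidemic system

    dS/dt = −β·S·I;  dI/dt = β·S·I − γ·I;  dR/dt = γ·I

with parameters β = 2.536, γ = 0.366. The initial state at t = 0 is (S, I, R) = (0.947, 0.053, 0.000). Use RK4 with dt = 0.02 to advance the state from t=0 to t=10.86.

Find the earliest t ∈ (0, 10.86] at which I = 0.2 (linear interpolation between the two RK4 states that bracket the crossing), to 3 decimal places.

t=0.000: state=(0.947, 0.053, 0.000)
step 1 (dt=0.02): k1=(-0.127, 0.108, 0.019), k2=(-0.130, 0.110, 0.020), k3=(-0.130, 0.110, 0.020), k4=(-0.132, 0.112, 0.020); state += dt/6·(k1+2k2+2k3+k4)
t=0.020: state=(0.944, 0.055, 0.000)
t=0.040: state=(0.942, 0.057, 0.001)
t=0.060: state=(0.939, 0.060, 0.001)
continuing one RK4 step at a time; state shown every 25 steps (Δt=0.5):
t=0.500: state=(0.845, 0.139, 0.016)
t=0.700: state=(0.777, 0.195, 0.029)
next step: t=0.720: state=(0.769, 0.201, 0.030) — I has crossed 0.2
linear interpolation between t=0.700 (0.19463) and t=0.720 (0.20093) → t≈0.717

t = 0.717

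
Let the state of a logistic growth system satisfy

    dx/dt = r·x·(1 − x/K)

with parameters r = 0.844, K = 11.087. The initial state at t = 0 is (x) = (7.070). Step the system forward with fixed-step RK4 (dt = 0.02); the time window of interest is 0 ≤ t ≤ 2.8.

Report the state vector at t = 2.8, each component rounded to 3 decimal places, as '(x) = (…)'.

t=0.000: state=(7.070)
step 1 (dt=0.02): k1=(2.162), k2=(2.157), k3=(2.157), k4=(2.152); state += dt/6·(k1+2k2+2k3+k4)
t=0.020: state=(7.113)
t=0.040: state=(7.156)
t=0.060: state=(7.199)
continuing one RK4 step at a time; state shown every 5 steps (Δt=0.1):
t=0.100: state=(7.284)
t=0.200: state=(7.492)
t=0.300: state=(7.694)
t=0.400: state=(7.889)
t=0.500: state=(8.078)
t=0.600: state=(8.259)
t=0.700: state=(8.433)
t=0.800: state=(8.600)
t=0.900: state=(8.759)
t=1.000: state=(8.910)
t=1.100: state=(9.054)
t=1.200: state=(9.190)
t=1.300: state=(9.319)
t=1.400: state=(9.441)
t=1.500: state=(9.556)
t=1.600: state=(9.664)
t=1.700: state=(9.766)
t=1.800: state=(9.861)
t=1.900: state=(9.950)
t=2.000: state=(10.033)
t=2.100: state=(10.111)
t=2.200: state=(10.183)
t=2.300: state=(10.251)
t=2.400: state=(10.314)
t=2.500: state=(10.372)
t=2.600: state=(10.427)
t=2.700: state=(10.477)
t=2.800: state=(10.524)

(x) = (10.524)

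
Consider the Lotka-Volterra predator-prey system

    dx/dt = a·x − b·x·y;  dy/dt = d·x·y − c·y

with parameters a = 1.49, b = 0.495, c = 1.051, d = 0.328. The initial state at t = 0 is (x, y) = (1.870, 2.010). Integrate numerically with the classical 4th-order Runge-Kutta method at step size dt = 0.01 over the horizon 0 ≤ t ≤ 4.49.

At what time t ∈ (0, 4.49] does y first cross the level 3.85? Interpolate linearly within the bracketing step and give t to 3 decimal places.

t=0.000: state=(1.870, 2.010)
step 1 (dt=0.01): k1=(0.926, -0.880), k2=(0.932, -0.875), k3=(0.932, -0.875), k4=(0.938, -0.870); state += dt/6·(k1+2k2+2k3+k4)
t=0.010: state=(1.879, 2.001)
t=0.020: state=(1.889, 1.993)
t=0.030: state=(1.898, 1.984)
continuing one RK4 step at a time; state shown every 20 steps (Δt=0.2):
t=0.200: state=(2.081, 1.854)
t=0.400: state=(2.348, 1.737)
t=0.600: state=(2.675, 1.659)
t=0.800: state=(3.064, 1.622)
t=1.000: state=(3.515, 1.631)
t=1.200: state=(4.019, 1.692)
t=1.400: state=(4.554, 1.816)
t=1.600: state=(5.078, 2.019)
t=1.800: state=(5.524, 2.318)
t=2.000: state=(5.802, 2.727)
t=2.200: state=(5.821, 3.241)
t=2.400: state=(5.530, 3.818)
t=2.410: state=(5.508, 3.848)
next step: t=2.420: state=(5.485, 3.877) — y has crossed 3.85
linear interpolation between t=2.410 (3.84754) and t=2.420 (3.87658) → t≈2.411

t = 2.411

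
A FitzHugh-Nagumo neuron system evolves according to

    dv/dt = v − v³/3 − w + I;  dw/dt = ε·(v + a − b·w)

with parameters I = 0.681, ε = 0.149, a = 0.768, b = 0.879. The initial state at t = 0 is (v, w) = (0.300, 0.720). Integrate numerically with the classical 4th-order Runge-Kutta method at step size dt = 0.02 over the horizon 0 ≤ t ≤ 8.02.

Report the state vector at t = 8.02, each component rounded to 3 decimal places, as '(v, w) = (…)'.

(v, w) = (0.631, 1.592)

t=0.000: state=(0.300, 0.720)
step 1 (dt=0.02): k1=(0.252, 0.065), k2=(0.254, 0.065), k3=(0.254, 0.065), k4=(0.255, 0.065); state += dt/6·(k1+2k2+2k3+k4)
t=0.020: state=(0.305, 0.721)
t=0.040: state=(0.310, 0.723)
t=0.060: state=(0.315, 0.724)
continuing one RK4 step at a time; state shown every 25 steps (Δt=0.5):
t=0.500: state=(0.448, 0.757)
t=1.000: state=(0.643, 0.803)
t=1.500: state=(0.872, 0.862)
t=2.000: state=(1.095, 0.934)
t=2.500: state=(1.262, 1.016)
t=3.000: state=(1.352, 1.101)
t=3.500: state=(1.377, 1.186)
t=4.000: state=(1.361, 1.265)
t=4.500: state=(1.319, 1.337)
t=5.000: state=(1.261, 1.400)
t=5.500: state=(1.193, 1.456)
t=6.000: state=(1.114, 1.502)
t=6.500: state=(1.024, 1.539)
t=7.000: state=(0.920, 1.567)
t=7.500: state=(0.796, 1.585)
t=8.000: state=(0.638, 1.592)
t=8.020: state=(0.631, 1.592)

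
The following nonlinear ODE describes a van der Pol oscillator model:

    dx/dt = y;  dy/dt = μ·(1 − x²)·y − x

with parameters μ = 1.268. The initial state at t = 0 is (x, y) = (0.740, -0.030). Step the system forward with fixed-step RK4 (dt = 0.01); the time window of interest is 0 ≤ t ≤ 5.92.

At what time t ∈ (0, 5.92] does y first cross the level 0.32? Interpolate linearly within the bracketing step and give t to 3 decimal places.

t=0.000: state=(0.740, -0.030)
step 1 (dt=0.01): k1=(-0.030, -0.757), k2=(-0.034, -0.759), k3=(-0.034, -0.759), k4=(-0.038, -0.761); state += dt/6·(k1+2k2+2k3+k4)
t=0.010: state=(0.740, -0.038)
t=0.020: state=(0.739, -0.045)
t=0.030: state=(0.739, -0.053)
continuing one RK4 step at a time; state shown every 20 steps (Δt=0.2):
t=0.200: state=(0.718, -0.189)
t=0.400: state=(0.663, -0.364)
t=0.600: state=(0.571, -0.561)
t=0.800: state=(0.437, -0.789)
t=1.000: state=(0.252, -1.064)
t=1.200: state=(0.007, -1.396)
t=1.400: state=(-0.308, -1.754)
t=1.600: state=(-0.688, -2.012)
t=1.800: state=(-1.090, -1.934)
t=2.000: state=(-1.431, -1.421)
t=2.200: state=(-1.647, -0.736)
t=2.400: state=(-1.735, -0.186)
t=2.600: state=(-1.735, 0.161)
t=2.740: state=(-1.701, 0.317)
next step: t=2.750: state=(-1.698, 0.326) — y has crossed 0.32
linear interpolation between t=2.740 (0.31718) and t=2.750 (0.32647) → t≈2.743

t = 2.743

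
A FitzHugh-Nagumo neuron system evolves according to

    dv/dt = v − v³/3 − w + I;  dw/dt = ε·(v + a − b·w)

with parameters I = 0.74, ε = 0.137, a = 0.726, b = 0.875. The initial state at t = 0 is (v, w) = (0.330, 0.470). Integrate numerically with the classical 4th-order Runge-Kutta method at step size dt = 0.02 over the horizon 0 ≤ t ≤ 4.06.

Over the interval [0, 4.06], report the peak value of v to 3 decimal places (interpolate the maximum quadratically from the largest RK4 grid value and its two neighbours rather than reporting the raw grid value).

t=0.000: state=(0.330, 0.470)
step 1 (dt=0.02): k1=(0.588, 0.088), k2=(0.592, 0.089), k3=(0.592, 0.089), k4=(0.597, 0.090); state += dt/6·(k1+2k2+2k3+k4)
t=0.020: state=(0.342, 0.472)
t=0.040: state=(0.354, 0.474)
t=0.060: state=(0.366, 0.475)
continuing one RK4 step at a time; state shown every 10 steps (Δt=0.2):
t=0.200: state=(0.456, 0.489)
t=0.400: state=(0.600, 0.511)
t=0.600: state=(0.757, 0.537)
t=0.800: state=(0.923, 0.567)
t=1.000: state=(1.087, 0.601)
t=1.200: state=(1.239, 0.637)
t=1.400: state=(1.368, 0.677)
t=1.600: state=(1.469, 0.719)
t=1.800: state=(1.542, 0.763)
t=2.000: state=(1.589, 0.807)
t=2.200: state=(1.617, 0.851)
t=2.400: state=(1.630, 0.894)
t=2.600: state=(1.631, 0.937)
t=2.800: state=(1.625, 0.979)
t=3.000: state=(1.614, 1.019)
t=3.200: state=(1.599, 1.058)
t=3.400: state=(1.582, 1.096)
t=3.600: state=(1.562, 1.132)
t=3.800: state=(1.542, 1.167)
t=4.000: state=(1.520, 1.200)
t=4.060: state=(1.513, 1.210)
largest grid value and its neighbours: v(2.520)=1.63172, v(2.540)=1.63175, v(2.560)=1.63169
parabola through these three points peaks at t≈2.536 with v≈1.63175

max v = 1.632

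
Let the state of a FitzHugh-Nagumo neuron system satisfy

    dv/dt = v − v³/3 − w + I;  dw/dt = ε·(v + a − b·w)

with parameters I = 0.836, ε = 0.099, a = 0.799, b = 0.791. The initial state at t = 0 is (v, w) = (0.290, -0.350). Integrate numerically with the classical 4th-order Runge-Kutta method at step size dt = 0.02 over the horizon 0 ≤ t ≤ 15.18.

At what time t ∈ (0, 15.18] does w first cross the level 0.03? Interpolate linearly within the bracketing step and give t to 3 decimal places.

t = 1.619

t=0.000: state=(0.290, -0.350)
step 1 (dt=0.02): k1=(1.468, 0.135), k2=(1.480, 0.137), k3=(1.480, 0.137), k4=(1.492, 0.138); state += dt/6·(k1+2k2+2k3+k4)
t=0.020: state=(0.320, -0.347)
t=0.040: state=(0.350, -0.344)
t=0.060: state=(0.380, -0.342)
continuing one RK4 step at a time; state shown every 25 steps (Δt=0.5):
t=0.500: state=(1.134, -0.264)
t=1.000: state=(1.806, -0.141)
t=1.500: state=(2.013, -0.003)
t=1.600: state=(2.023, 0.025)
next step: t=1.620: state=(2.025, 0.030) — w has crossed 0.03
linear interpolation between t=1.600 (0.02480) and t=1.620 (0.03035) → t≈1.619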